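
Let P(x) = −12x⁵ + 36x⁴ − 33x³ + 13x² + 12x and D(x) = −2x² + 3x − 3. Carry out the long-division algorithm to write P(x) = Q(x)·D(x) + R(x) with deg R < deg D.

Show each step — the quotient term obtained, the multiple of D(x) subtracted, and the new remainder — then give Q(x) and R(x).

Step 1: lead(−12x⁵ + 36x⁴ − 33x³ + 13x² + 12x) ÷ lead(D) = −12x⁵ ÷ −2x² = 6x³. Subtract (6x³)·D = −12x⁵ + 18x⁴ − 18x³. Remainder: 18x⁴ − 15x³ + 13x² + 12x.
Step 2: lead(18x⁴ − 15x³ + 13x² + 12x) ÷ lead(D) = 18x⁴ ÷ −2x² = −9x². Subtract (−9x²)·D = 18x⁴ − 27x³ + 27x². Remainder: 12x³ − 14x² + 12x.
Step 3: lead(12x³ − 14x² + 12x) ÷ lead(D) = 12x³ ÷ −2x² = −6x. Subtract (−6x)·D = 12x³ − 18x² + 18x. Remainder: 4x² − 6x.
Step 4: lead(4x² − 6x) ÷ lead(D) = 4x² ÷ −2x² = −2. Subtract (−2)·D = 4x² − 6x + 6. Remainder: −6.

Q(x) = 6x³ − 9x² − 6x − 2; R(x) = −6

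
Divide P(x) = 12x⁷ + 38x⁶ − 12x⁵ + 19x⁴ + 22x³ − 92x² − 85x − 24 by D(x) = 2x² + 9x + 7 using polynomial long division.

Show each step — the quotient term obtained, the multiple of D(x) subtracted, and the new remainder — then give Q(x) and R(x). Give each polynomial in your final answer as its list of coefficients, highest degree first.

Q = [6, -8, 9, -3, -7, -4]; R = [4]

Step 1: lead(12x⁷ + 38x⁶ − 12x⁵ + 19x⁴ + 22x³ − 92x² − 85x − 24) ÷ lead(D) = 12x⁷ ÷ 2x² = 6x⁵. Subtract (6x⁵)·D = 12x⁷ + 54x⁶ + 42x⁵. Remainder: −16x⁶ − 54x⁵ + 19x⁴ + 22x³ − 92x² − 85x − 24.
Step 2: lead(−16x⁶ − 54x⁵ + 19x⁴ + 22x³ − 92x² − 85x − 24) ÷ lead(D) = −16x⁶ ÷ 2x² = −8x⁴. Subtract (−8x⁴)·D = −16x⁶ − 72x⁵ − 56x⁴. Remainder: 18x⁵ + 75x⁴ + 22x³ − 92x² − 85x − 24.
Step 3: lead(18x⁵ + 75x⁴ + 22x³ − 92x² − 85x − 24) ÷ lead(D) = 18x⁵ ÷ 2x² = 9x³. Subtract (9x³)·D = 18x⁵ + 81x⁴ + 63x³. Remainder: −6x⁴ − 41x³ − 92x² − 85x − 24.
Step 4: lead(−6x⁴ − 41x³ − 92x² − 85x − 24) ÷ lead(D) = −6x⁴ ÷ 2x² = −3x². Subtract (−3x²)·D = −6x⁴ − 27x³ − 21x². Remainder: −14x³ − 71x² − 85x − 24.
Step 5: lead(−14x³ − 71x² − 85x − 24) ÷ lead(D) = −14x³ ÷ 2x² = −7x. Subtract (−7x)·D = −14x³ − 63x² − 49x. Remainder: −8x² − 36x − 24.
Step 6: lead(−8x² − 36x − 24) ÷ lead(D) = −8x² ÷ 2x² = −4. Subtract (−4)·D = −8x² − 36x − 28. Remainder: 4.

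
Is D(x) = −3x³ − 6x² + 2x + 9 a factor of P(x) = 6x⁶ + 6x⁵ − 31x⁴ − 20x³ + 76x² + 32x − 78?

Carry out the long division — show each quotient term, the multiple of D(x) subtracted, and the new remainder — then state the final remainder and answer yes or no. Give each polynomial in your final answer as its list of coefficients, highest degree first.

Step 1: lead(6x⁶ + 6x⁵ − 31x⁴ − 20x³ + 76x² + 32x − 78) ÷ lead(D) = 6x⁶ ÷ −3x³ = −2x³. Subtract (−2x³)·D = 6x⁶ + 12x⁵ − 4x⁴ − 18x³. Remainder: −6x⁵ − 27x⁴ − 2x³ + 76x² + 32x − 78.
Step 2: lead(−6x⁵ − 27x⁴ − 2x³ + 76x² + 32x − 78) ÷ lead(D) = −6x⁵ ÷ −3x³ = 2x². Subtract (2x²)·D = −6x⁵ − 12x⁴ + 4x³ + 18x². Remainder: −15x⁴ − 6x³ + 58x² + 32x − 78.
Step 3: lead(−15x⁴ − 6x³ + 58x² + 32x − 78) ÷ lead(D) = −15x⁴ ÷ −3x³ = 5x. Subtract (5x)·D = −15x⁴ − 30x³ + 10x² + 45x. Remainder: 24x³ + 48x² − 13x − 78.
Step 4: lead(24x³ + 48x² − 13x − 78) ÷ lead(D) = 24x³ ÷ −3x³ = −8. Subtract (−8)·D = 24x³ + 48x² − 16x − 72. Remainder: 3x − 6.

R = [3, -6], so D(x) is not a factor of P(x). no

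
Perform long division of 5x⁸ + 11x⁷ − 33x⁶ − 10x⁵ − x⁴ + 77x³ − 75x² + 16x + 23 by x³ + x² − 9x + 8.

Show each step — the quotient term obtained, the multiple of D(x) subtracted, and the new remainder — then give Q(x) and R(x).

Step 1: lead(5x⁸ + 11x⁷ − 33x⁶ − 10x⁵ − x⁴ + 77x³ − 75x² + 16x + 23) ÷ lead(D) = 5x⁸ ÷ x³ = 5x⁵. Subtract (5x⁵)·D = 5x⁸ + 5x⁷ − 45x⁶ + 40x⁵. Remainder: 6x⁷ + 12x⁶ − 50x⁵ − x⁴ + 77x³ − 75x² + 16x + 23.
Step 2: lead(6x⁷ + 12x⁶ − 50x⁵ − x⁴ + 77x³ − 75x² + 16x + 23) ÷ lead(D) = 6x⁷ ÷ x³ = 6x⁴. Subtract (6x⁴)·D = 6x⁷ + 6x⁶ − 54x⁵ + 48x⁴. Remainder: 6x⁶ + 4x⁵ − 49x⁴ + 77x³ − 75x² + 16x + 23.
Step 3: lead(6x⁶ + 4x⁵ − 49x⁴ + 77x³ − 75x² + 16x + 23) ÷ lead(D) = 6x⁶ ÷ x³ = 6x³. Subtract (6x³)·D = 6x⁶ + 6x⁵ − 54x⁴ + 48x³. Remainder: −2x⁵ + 5x⁴ + 29x³ − 75x² + 16x + 23.
Step 4: lead(−2x⁵ + 5x⁴ + 29x³ − 75x² + 16x + 23) ÷ lead(D) = −2x⁵ ÷ x³ = −2x². Subtract (−2x²)·D = −2x⁵ − 2x⁴ + 18x³ − 16x². Remainder: 7x⁴ + 11x³ − 59x² + 16x + 23.
Step 5: lead(7x⁴ + 11x³ − 59x² + 16x + 23) ÷ lead(D) = 7x⁴ ÷ x³ = 7x. Subtract (7x)·D = 7x⁴ + 7x³ − 63x² + 56x. Remainder: 4x³ + 4x² − 40x + 23.
Step 6: lead(4x³ + 4x² − 40x + 23) ÷ lead(D) = 4x³ ÷ x³ = 4. Subtract (4)·D = 4x³ + 4x² − 36x + 32. Remainder: −4x − 9.

Q(x) = 5x⁵ + 6x⁴ + 6x³ − 2x² + 7x + 4; R(x) = −4x − 9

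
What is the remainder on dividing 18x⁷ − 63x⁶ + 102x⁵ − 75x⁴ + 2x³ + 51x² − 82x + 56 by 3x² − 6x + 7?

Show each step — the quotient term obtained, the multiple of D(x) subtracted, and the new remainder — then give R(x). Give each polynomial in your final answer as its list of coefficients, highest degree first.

R = [-7]

Step 1: lead(18x⁷ − 63x⁶ + 102x⁵ − 75x⁴ + 2x³ + 51x² − 82x + 56) ÷ lead(D) = 18x⁷ ÷ 3x² = 6x⁵. Subtract (6x⁵)·D = 18x⁷ − 36x⁶ + 42x⁵. Remainder: −27x⁶ + 60x⁵ − 75x⁴ + 2x³ + 51x² − 82x + 56.
Step 2: lead(−27x⁶ + 60x⁵ − 75x⁴ + 2x³ + 51x² − 82x + 56) ÷ lead(D) = −27x⁶ ÷ 3x² = −9x⁴. Subtract (−9x⁴)·D = −27x⁶ + 54x⁵ − 63x⁴. Remainder: 6x⁵ − 12x⁴ + 2x³ + 51x² − 82x + 56.
Step 3: lead(6x⁵ − 12x⁴ + 2x³ + 51x² − 82x + 56) ÷ lead(D) = 6x⁵ ÷ 3x² = 2x³. Subtract (2x³)·D = 6x⁵ − 12x⁴ + 14x³. Remainder: −12x³ + 51x² − 82x + 56.
Step 4: lead(−12x³ + 51x² − 82x + 56) ÷ lead(D) = −12x³ ÷ 3x² = −4x. Subtract (−4x)·D = −12x³ + 24x² − 28x. Remainder: 27x² − 54x + 56.
Step 5: lead(27x² − 54x + 56) ÷ lead(D) = 27x² ÷ 3x² = 9. Subtract (9)·D = 27x² − 54x + 63. Remainder: −7.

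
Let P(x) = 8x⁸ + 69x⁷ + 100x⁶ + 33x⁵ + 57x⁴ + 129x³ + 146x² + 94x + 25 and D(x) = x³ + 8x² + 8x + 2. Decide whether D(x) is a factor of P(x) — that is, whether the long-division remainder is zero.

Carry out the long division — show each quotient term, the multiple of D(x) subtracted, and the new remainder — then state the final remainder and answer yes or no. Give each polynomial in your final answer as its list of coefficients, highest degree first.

R = [8, 7], so D(x) is not a factor of P(x). no

Step 1: lead(8x⁸ + 69x⁷ + 100x⁶ + 33x⁵ + 57x⁴ + 129x³ + 146x² + 94x + 25) ÷ lead(D) = 8x⁸ ÷ x³ = 8x⁵. Subtract (8x⁵)·D = 8x⁸ + 64x⁷ + 64x⁶ + 16x⁵. Remainder: 5x⁷ + 36x⁶ + 17x⁵ + 57x⁴ + 129x³ + 146x² + 94x + 25.
Step 2: lead(5x⁷ + 36x⁶ + 17x⁵ + 57x⁴ + 129x³ + 146x² + 94x + 25) ÷ lead(D) = 5x⁷ ÷ x³ = 5x⁴. Subtract (5x⁴)·D = 5x⁷ + 40x⁶ + 40x⁵ + 10x⁴. Remainder: −4x⁶ − 23x⁵ + 47x⁴ + 129x³ + 146x² + 94x + 25.
Step 3: lead(−4x⁶ − 23x⁵ + 47x⁴ + 129x³ + 146x² + 94x + 25) ÷ lead(D) = −4x⁶ ÷ x³ = −4x³. Subtract (−4x³)·D = −4x⁶ − 32x⁵ − 32x⁴ − 8x³. Remainder: 9x⁵ + 79x⁴ + 137x³ + 146x² + 94x + 25.
Step 4: lead(9x⁵ + 79x⁴ + 137x³ + 146x² + 94x + 25) ÷ lead(D) = 9x⁵ ÷ x³ = 9x². Subtract (9x²)·D = 9x⁵ + 72x⁴ + 72x³ + 18x². Remainder: 7x⁴ + 65x³ + 128x² + 94x + 25.
Step 5: lead(7x⁴ + 65x³ + 128x² + 94x + 25) ÷ lead(D) = 7x⁴ ÷ x³ = 7x. Subtract (7x)·D = 7x⁴ + 56x³ + 56x² + 14x. Remainder: 9x³ + 72x² + 80x + 25.
Step 6: lead(9x³ + 72x² + 80x + 25) ÷ lead(D) = 9x³ ÷ x³ = 9. Subtract (9)·D = 9x³ + 72x² + 72x + 18. Remainder: 8x + 7.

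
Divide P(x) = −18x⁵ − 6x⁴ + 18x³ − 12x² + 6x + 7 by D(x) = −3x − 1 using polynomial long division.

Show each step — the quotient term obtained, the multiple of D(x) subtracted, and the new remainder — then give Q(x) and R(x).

Q(x) = 6x⁴ − 6x² + 6x − 4; R(x) = 3

Step 1: lead(−18x⁵ − 6x⁴ + 18x³ − 12x² + 6x + 7) ÷ lead(D) = −18x⁵ ÷ −3x = 6x⁴. Subtract (6x⁴)·D = −18x⁵ − 6x⁴. Remainder: 18x³ − 12x² + 6x + 7.
Step 2: lead(18x³ − 12x² + 6x + 7) ÷ lead(D) = 18x³ ÷ −3x = −6x². Subtract (−6x²)·D = 18x³ + 6x². Remainder: −18x² + 6x + 7.
Step 3: lead(−18x² + 6x + 7) ÷ lead(D) = −18x² ÷ −3x = 6x. Subtract (6x)·D = −18x² − 6x. Remainder: 12x + 7.
Step 4: lead(12x + 7) ÷ lead(D) = 12x ÷ −3x = −4. Subtract (−4)·D = 12x + 4. Remainder: 3.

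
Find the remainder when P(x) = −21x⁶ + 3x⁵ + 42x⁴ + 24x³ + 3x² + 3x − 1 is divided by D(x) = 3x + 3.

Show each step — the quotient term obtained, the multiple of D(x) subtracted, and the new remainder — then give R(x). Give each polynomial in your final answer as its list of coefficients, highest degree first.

R = [-7]

Step 1: lead(−21x⁶ + 3x⁵ + 42x⁴ + 24x³ + 3x² + 3x − 1) ÷ lead(D) = −21x⁶ ÷ 3x = −7x⁵. Subtract (−7x⁵)·D = −21x⁶ − 21x⁵. Remainder: 24x⁵ + 42x⁴ + 24x³ + 3x² + 3x − 1.
Step 2: lead(24x⁵ + 42x⁴ + 24x³ + 3x² + 3x − 1) ÷ lead(D) = 24x⁵ ÷ 3x = 8x⁴. Subtract (8x⁴)·D = 24x⁵ + 24x⁴. Remainder: 18x⁴ + 24x³ + 3x² + 3x − 1.
Step 3: lead(18x⁴ + 24x³ + 3x² + 3x − 1) ÷ lead(D) = 18x⁴ ÷ 3x = 6x³. Subtract (6x³)·D = 18x⁴ + 18x³. Remainder: 6x³ + 3x² + 3x − 1.
Step 4: lead(6x³ + 3x² + 3x − 1) ÷ lead(D) = 6x³ ÷ 3x = 2x². Subtract (2x²)·D = 6x³ + 6x². Remainder: −3x² + 3x − 1.
Step 5: lead(−3x² + 3x − 1) ÷ lead(D) = −3x² ÷ 3x = −x. Subtract (−x)·D = −3x² − 3x. Remainder: 6x − 1.
Step 6: lead(6x − 1) ÷ lead(D) = 6x ÷ 3x = 2. Subtract (2)·D = 6x + 6. Remainder: −7.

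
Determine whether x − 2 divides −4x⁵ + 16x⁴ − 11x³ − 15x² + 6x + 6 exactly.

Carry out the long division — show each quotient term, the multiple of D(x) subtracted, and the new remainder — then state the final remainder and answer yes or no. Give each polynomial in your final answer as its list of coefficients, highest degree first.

Step 1: lead(−4x⁵ + 16x⁴ − 11x³ − 15x² + 6x + 6) ÷ lead(D) = −4x⁵ ÷ x = −4x⁴. Subtract (−4x⁴)·D = −4x⁵ + 8x⁴. Remainder: 8x⁴ − 11x³ − 15x² + 6x + 6.
Step 2: lead(8x⁴ − 11x³ − 15x² + 6x + 6) ÷ lead(D) = 8x⁴ ÷ x = 8x³. Subtract (8x³)·D = 8x⁴ − 16x³. Remainder: 5x³ − 15x² + 6x + 6.
Step 3: lead(5x³ − 15x² + 6x + 6) ÷ lead(D) = 5x³ ÷ x = 5x². Subtract (5x²)·D = 5x³ − 10x². Remainder: −5x² + 6x + 6.
Step 4: lead(−5x² + 6x + 6) ÷ lead(D) = −5x² ÷ x = −5x. Subtract (−5x)·D = −5x² + 10x. Remainder: −4x + 6.
Step 5: lead(−4x + 6) ÷ lead(D) = −4x ÷ x = −4. Subtract (−4)·D = −4x + 8. Remainder: −2.

R = [-2], so D(x) is not a factor of P(x). no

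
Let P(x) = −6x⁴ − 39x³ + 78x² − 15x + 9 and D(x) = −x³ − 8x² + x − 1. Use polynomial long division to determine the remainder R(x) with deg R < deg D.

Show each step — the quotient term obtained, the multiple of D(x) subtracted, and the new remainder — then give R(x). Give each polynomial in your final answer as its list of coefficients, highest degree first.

Step 1: lead(−6x⁴ − 39x³ + 78x² − 15x + 9) ÷ lead(D) = −6x⁴ ÷ −x³ = 6x. Subtract (6x)·D = −6x⁴ − 48x³ + 6x² − 6x. Remainder: 9x³ + 72x² − 9x + 9.
Step 2: lead(9x³ + 72x² − 9x + 9) ÷ lead(D) = 9x³ ÷ −x³ = −9. Subtract (−9)·D = 9x³ + 72x² − 9x + 9. Remainder: 0.

R = [0]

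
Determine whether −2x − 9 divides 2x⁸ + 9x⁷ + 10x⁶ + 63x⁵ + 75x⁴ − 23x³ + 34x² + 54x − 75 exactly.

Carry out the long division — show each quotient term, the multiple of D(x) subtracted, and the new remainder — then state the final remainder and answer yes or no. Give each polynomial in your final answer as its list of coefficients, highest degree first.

Step 1: lead(2x⁸ + 9x⁷ + 10x⁶ + 63x⁵ + 75x⁴ − 23x³ + 34x² + 54x − 75) ÷ lead(D) = 2x⁸ ÷ −2x = −x⁷. Subtract (−x⁷)·D = 2x⁸ + 9x⁷. Remainder: 10x⁶ + 63x⁵ + 75x⁴ − 23x³ + 34x² + 54x − 75.
Step 2: lead(10x⁶ + 63x⁵ + 75x⁴ − 23x³ + 34x² + 54x − 75) ÷ lead(D) = 10x⁶ ÷ −2x = −5x⁵. Subtract (−5x⁵)·D = 10x⁶ + 45x⁵. Remainder: 18x⁵ + 75x⁴ − 23x³ + 34x² + 54x − 75.
Step 3: lead(18x⁵ + 75x⁴ − 23x³ + 34x² + 54x − 75) ÷ lead(D) = 18x⁵ ÷ −2x = −9x⁴. Subtract (−9x⁴)·D = 18x⁵ + 81x⁴. Remainder: −6x⁴ − 23x³ + 34x² + 54x − 75.
Step 4: lead(−6x⁴ − 23x³ + 34x² + 54x − 75) ÷ lead(D) = −6x⁴ ÷ −2x = 3x³. Subtract (3x³)·D = −6x⁴ − 27x³. Remainder: 4x³ + 34x² + 54x − 75.
Step 5: lead(4x³ + 34x² + 54x − 75) ÷ lead(D) = 4x³ ÷ −2x = −2x². Subtract (−2x²)·D = 4x³ + 18x². Remainder: 16x² + 54x − 75.
Step 6: lead(16x² + 54x − 75) ÷ lead(D) = 16x² ÷ −2x = −8x. Subtract (−8x)·D = 16x² + 72x. Remainder: −18x − 75.
Step 7: lead(−18x − 75) ÷ lead(D) = −18x ÷ −2x = 9. Subtract (9)·D = −18x − 81. Remainder: 6.

R = [6], so D(x) is not a factor of P(x). no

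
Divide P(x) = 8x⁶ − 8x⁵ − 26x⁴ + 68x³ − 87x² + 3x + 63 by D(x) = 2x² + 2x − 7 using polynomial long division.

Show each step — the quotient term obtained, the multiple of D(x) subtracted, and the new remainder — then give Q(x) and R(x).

Step 1: lead(8x⁶ − 8x⁵ − 26x⁴ + 68x³ − 87x² + 3x + 63) ÷ lead(D) = 8x⁶ ÷ 2x² = 4x⁴. Subtract (4x⁴)·D = 8x⁶ + 8x⁵ − 28x⁴. Remainder: −16x⁵ + 2x⁴ + 68x³ − 87x² + 3x + 63.
Step 2: lead(−16x⁵ + 2x⁴ + 68x³ − 87x² + 3x + 63) ÷ lead(D) = −16x⁵ ÷ 2x² = −8x³. Subtract (−8x³)·D = −16x⁵ − 16x⁴ + 56x³. Remainder: 18x⁴ + 12x³ − 87x² + 3x + 63.
Step 3: lead(18x⁴ + 12x³ − 87x² + 3x + 63) ÷ lead(D) = 18x⁴ ÷ 2x² = 9x². Subtract (9x²)·D = 18x⁴ + 18x³ − 63x². Remainder: −6x³ − 24x² + 3x + 63.
Step 4: lead(−6x³ − 24x² + 3x + 63) ÷ lead(D) = −6x³ ÷ 2x² = −3x. Subtract (−3x)·D = −6x³ − 6x² + 21x. Remainder: −18x² − 18x + 63.
Step 5: lead(−18x² − 18x + 63) ÷ lead(D) = −18x² ÷ 2x² = −9. Subtract (−9)·D = −18x² − 18x + 63. Remainder: 0.

Q(x) = 4x⁴ − 8x³ + 9x² − 3x − 9; R(x) = 0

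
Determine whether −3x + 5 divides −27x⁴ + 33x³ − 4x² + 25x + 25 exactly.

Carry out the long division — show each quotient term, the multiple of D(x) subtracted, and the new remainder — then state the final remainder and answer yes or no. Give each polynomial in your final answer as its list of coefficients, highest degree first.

R = [0], so D(x) is a factor of P(x). yes

Step 1: lead(−27x⁴ + 33x³ − 4x² + 25x + 25) ÷ lead(D) = −27x⁴ ÷ −3x = 9x³. Subtract (9x³)·D = −27x⁴ + 45x³. Remainder: −12x³ − 4x² + 25x + 25.
Step 2: lead(−12x³ − 4x² + 25x + 25) ÷ lead(D) = −12x³ ÷ −3x = 4x². Subtract (4x²)·D = −12x³ + 20x². Remainder: −24x² + 25x + 25.
Step 3: lead(−24x² + 25x + 25) ÷ lead(D) = −24x² ÷ −3x = 8x. Subtract (8x)·D = −24x² + 40x. Remainder: −15x + 25.
Step 4: lead(−15x + 25) ÷ lead(D) = −15x ÷ −3x = 5. Subtract (5)·D = −15x + 25. Remainder: 0.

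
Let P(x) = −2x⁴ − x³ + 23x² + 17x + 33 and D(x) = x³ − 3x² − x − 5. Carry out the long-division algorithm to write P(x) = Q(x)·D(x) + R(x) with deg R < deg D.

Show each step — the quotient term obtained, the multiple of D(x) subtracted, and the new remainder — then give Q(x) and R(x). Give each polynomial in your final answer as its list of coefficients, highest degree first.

Q = [-2, -7]; R = [-2]

Step 1: lead(−2x⁴ − x³ + 23x² + 17x + 33) ÷ lead(D) = −2x⁴ ÷ x³ = −2x. Subtract (−2x)·D = −2x⁴ + 6x³ + 2x² + 10x. Remainder: −7x³ + 21x² + 7x + 33.
Step 2: lead(−7x³ + 21x² + 7x + 33) ÷ lead(D) = −7x³ ÷ x³ = −7. Subtract (−7)·D = −7x³ + 21x² + 7x + 35. Remainder: −2.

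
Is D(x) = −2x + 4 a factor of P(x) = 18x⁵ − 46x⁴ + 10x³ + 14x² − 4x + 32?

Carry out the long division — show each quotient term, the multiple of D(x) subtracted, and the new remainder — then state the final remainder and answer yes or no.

R(x) = 0, so D(x) is a factor of P(x). yes

Step 1: lead(18x⁵ − 46x⁴ + 10x³ + 14x² − 4x + 32) ÷ lead(D) = 18x⁵ ÷ −2x = −9x⁴. Subtract (−9x⁴)·D = 18x⁵ − 36x⁴. Remainder: −10x⁴ + 10x³ + 14x² − 4x + 32.
Step 2: lead(−10x⁴ + 10x³ + 14x² − 4x + 32) ÷ lead(D) = −10x⁴ ÷ −2x = 5x³. Subtract (5x³)·D = −10x⁴ + 20x³. Remainder: −10x³ + 14x² − 4x + 32.
Step 3: lead(−10x³ + 14x² − 4x + 32) ÷ lead(D) = −10x³ ÷ −2x = 5x². Subtract (5x²)·D = −10x³ + 20x². Remainder: −6x² − 4x + 32.
Step 4: lead(−6x² − 4x + 32) ÷ lead(D) = −6x² ÷ −2x = 3x. Subtract (3x)·D = −6x² + 12x. Remainder: −16x + 32.
Step 5: lead(−16x + 32) ÷ lead(D) = −16x ÷ −2x = 8. Subtract (8)·D = −16x + 32. Remainder: 0.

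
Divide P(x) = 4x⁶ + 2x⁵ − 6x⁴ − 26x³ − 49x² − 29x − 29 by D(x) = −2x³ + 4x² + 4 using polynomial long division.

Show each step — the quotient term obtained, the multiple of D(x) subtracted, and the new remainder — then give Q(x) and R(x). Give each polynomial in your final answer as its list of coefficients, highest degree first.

Q = [-2, -5, -7, -5]; R = [-9, -1, -9]

Step 1: lead(4x⁶ + 2x⁵ − 6x⁴ − 26x³ − 49x² − 29x − 29) ÷ lead(D) = 4x⁶ ÷ −2x³ = −2x³. Subtract (−2x³)·D = 4x⁶ − 8x⁵ − 8x³. Remainder: 10x⁵ − 6x⁴ − 18x³ − 49x² − 29x − 29.
Step 2: lead(10x⁵ − 6x⁴ − 18x³ − 49x² − 29x − 29) ÷ lead(D) = 10x⁵ ÷ −2x³ = −5x². Subtract (−5x²)·D = 10x⁵ − 20x⁴ − 20x². Remainder: 14x⁴ − 18x³ − 29x² − 29x − 29.
Step 3: lead(14x⁴ − 18x³ − 29x² − 29x − 29) ÷ lead(D) = 14x⁴ ÷ −2x³ = −7x. Subtract (−7x)·D = 14x⁴ − 28x³ − 28x. Remainder: 10x³ − 29x² − x − 29.
Step 4: lead(10x³ − 29x² − x − 29) ÷ lead(D) = 10x³ ÷ −2x³ = −5. Subtract (−5)·D = 10x³ − 20x² − 20. Remainder: −9x² − x − 9.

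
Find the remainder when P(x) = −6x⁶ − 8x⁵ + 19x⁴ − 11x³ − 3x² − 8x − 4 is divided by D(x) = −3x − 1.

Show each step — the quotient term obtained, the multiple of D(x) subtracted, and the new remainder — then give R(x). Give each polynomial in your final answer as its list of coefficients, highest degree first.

R = [-1]

Step 1: lead(−6x⁶ − 8x⁵ + 19x⁴ − 11x³ − 3x² − 8x − 4) ÷ lead(D) = −6x⁶ ÷ −3x = 2x⁵. Subtract (2x⁵)·D = −6x⁶ − 2x⁵. Remainder: −6x⁵ + 19x⁴ − 11x³ − 3x² − 8x − 4.
Step 2: lead(−6x⁵ + 19x⁴ − 11x³ − 3x² − 8x − 4) ÷ lead(D) = −6x⁵ ÷ −3x = 2x⁴. Subtract (2x⁴)·D = −6x⁵ − 2x⁴. Remainder: 21x⁴ − 11x³ − 3x² − 8x − 4.
Step 3: lead(21x⁴ − 11x³ − 3x² − 8x − 4) ÷ lead(D) = 21x⁴ ÷ −3x = −7x³. Subtract (−7x³)·D = 21x⁴ + 7x³. Remainder: −18x³ − 3x² − 8x − 4.
Step 4: lead(−18x³ − 3x² − 8x − 4) ÷ lead(D) = −18x³ ÷ −3x = 6x². Subtract (6x²)·D = −18x³ − 6x². Remainder: 3x² − 8x − 4.
Step 5: lead(3x² − 8x − 4) ÷ lead(D) = 3x² ÷ −3x = −x. Subtract (−x)·D = 3x² + x. Remainder: −9x − 4.
Step 6: lead(−9x − 4) ÷ lead(D) = −9x ÷ −3x = 3. Subtract (3)·D = −9x − 3. Remainder: −1.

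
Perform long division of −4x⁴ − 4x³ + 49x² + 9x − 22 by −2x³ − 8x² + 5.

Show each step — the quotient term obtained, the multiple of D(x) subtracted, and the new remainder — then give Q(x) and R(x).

Step 1: lead(−4x⁴ − 4x³ + 49x² + 9x − 22) ÷ lead(D) = −4x⁴ ÷ −2x³ = 2x. Subtract (2x)·D = −4x⁴ − 16x³ + 10x. Remainder: 12x³ + 49x² − x − 22.
Step 2: lead(12x³ + 49x² − x − 22) ÷ lead(D) = 12x³ ÷ −2x³ = −6. Subtract (−6)·D = 12x³ + 48x² − 30. Remainder: x² − x + 8.

Q(x) = 2x − 6; R(x) = x² − x + 8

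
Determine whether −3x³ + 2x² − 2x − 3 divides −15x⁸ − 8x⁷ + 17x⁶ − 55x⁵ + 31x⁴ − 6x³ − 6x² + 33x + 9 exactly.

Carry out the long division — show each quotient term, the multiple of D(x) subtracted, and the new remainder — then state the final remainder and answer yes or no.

Step 1: lead(−15x⁸ − 8x⁷ + 17x⁶ − 55x⁵ + 31x⁴ − 6x³ − 6x² + 33x + 9) ÷ lead(D) = −15x⁸ ÷ −3x³ = 5x⁵. Subtract (5x⁵)·D = −15x⁸ + 10x⁷ − 10x⁶ − 15x⁵. Remainder: −18x⁷ + 27x⁶ − 40x⁵ + 31x⁴ − 6x³ − 6x² + 33x + 9.
Step 2: lead(−18x⁷ + 27x⁶ − 40x⁵ + 31x⁴ − 6x³ − 6x² + 33x + 9) ÷ lead(D) = −18x⁷ ÷ −3x³ = 6x⁴. Subtract (6x⁴)·D = −18x⁷ + 12x⁶ − 12x⁵ − 18x⁴. Remainder: 15x⁶ − 28x⁵ + 49x⁴ − 6x³ − 6x² + 33x + 9.
Step 3: lead(15x⁶ − 28x⁵ + 49x⁴ − 6x³ − 6x² + 33x + 9) ÷ lead(D) = 15x⁶ ÷ −3x³ = −5x³. Subtract (−5x³)·D = 15x⁶ − 10x⁵ + 10x⁴ + 15x³. Remainder: −18x⁵ + 39x⁴ − 21x³ − 6x² + 33x + 9.
Step 4: lead(−18x⁵ + 39x⁴ − 21x³ − 6x² + 33x + 9) ÷ lead(D) = −18x⁵ ÷ −3x³ = 6x². Subtract (6x²)·D = −18x⁵ + 12x⁴ − 12x³ − 18x². Remainder: 27x⁴ − 9x³ + 12x² + 33x + 9.
Step 5: lead(27x⁴ − 9x³ + 12x² + 33x + 9) ÷ lead(D) = 27x⁴ ÷ −3x³ = −9x. Subtract (−9x)·D = 27x⁴ − 18x³ + 18x² + 27x. Remainder: 9x³ − 6x² + 6x + 9.
Step 6: lead(9x³ − 6x² + 6x + 9) ÷ lead(D) = 9x³ ÷ −3x³ = −3. Subtract (−3)·D = 9x³ − 6x² + 6x + 9. Remainder: 0.

R(x) = 0, so D(x) is a factor of P(x). yes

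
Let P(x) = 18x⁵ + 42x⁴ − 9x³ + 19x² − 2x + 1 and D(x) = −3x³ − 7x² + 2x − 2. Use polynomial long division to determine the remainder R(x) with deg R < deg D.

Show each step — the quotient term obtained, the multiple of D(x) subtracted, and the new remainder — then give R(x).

R(x) = −1

Step 1: lead(18x⁵ + 42x⁴ − 9x³ + 19x² − 2x + 1) ÷ lead(D) = 18x⁵ ÷ −3x³ = −6x². Subtract (−6x²)·D = 18x⁵ + 42x⁴ − 12x³ + 12x². Remainder: 3x³ + 7x² − 2x + 1.
Step 2: lead(3x³ + 7x² − 2x + 1) ÷ lead(D) = 3x³ ÷ −3x³ = −1. Subtract (−1)·D = 3x³ + 7x² − 2x + 2. Remainder: −1.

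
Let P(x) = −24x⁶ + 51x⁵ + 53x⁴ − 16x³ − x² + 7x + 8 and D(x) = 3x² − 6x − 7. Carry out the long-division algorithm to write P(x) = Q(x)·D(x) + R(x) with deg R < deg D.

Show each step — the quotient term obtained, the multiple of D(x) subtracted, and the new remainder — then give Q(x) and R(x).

Step 1: lead(−24x⁶ + 51x⁵ + 53x⁴ − 16x³ − x² + 7x + 8) ÷ lead(D) = −24x⁶ ÷ 3x² = −8x⁴. Subtract (−8x⁴)·D = −24x⁶ + 48x⁵ + 56x⁴. Remainder: 3x⁵ − 3x⁴ − 16x³ − x² + 7x + 8.
Step 2: lead(3x⁵ − 3x⁴ − 16x³ − x² + 7x + 8) ÷ lead(D) = 3x⁵ ÷ 3x² = x³. Subtract (x³)·D = 3x⁵ − 6x⁴ − 7x³. Remainder: 3x⁴ − 9x³ − x² + 7x + 8.
Step 3: lead(3x⁴ − 9x³ − x² + 7x + 8) ÷ lead(D) = 3x⁴ ÷ 3x² = x². Subtract (x²)·D = 3x⁴ − 6x³ − 7x². Remainder: −3x³ + 6x² + 7x + 8.
Step 4: lead(−3x³ + 6x² + 7x + 8) ÷ lead(D) = −3x³ ÷ 3x² = −x. Subtract (−x)·D = −3x³ + 6x² + 7x. Remainder: 8.

Q(x) = −8x⁴ + x³ + x² − x; R(x) = 8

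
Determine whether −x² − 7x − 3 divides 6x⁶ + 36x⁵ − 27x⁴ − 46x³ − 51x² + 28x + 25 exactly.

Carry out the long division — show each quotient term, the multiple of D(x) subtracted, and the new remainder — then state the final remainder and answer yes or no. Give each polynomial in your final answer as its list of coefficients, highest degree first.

Step 1: lead(6x⁶ + 36x⁵ − 27x⁴ − 46x³ − 51x² + 28x + 25) ÷ lead(D) = 6x⁶ ÷ −x² = −6x⁴. Subtract (−6x⁴)·D = 6x⁶ + 42x⁵ + 18x⁴. Remainder: −6x⁵ − 45x⁴ − 46x³ − 51x² + 28x + 25.
Step 2: lead(−6x⁵ − 45x⁴ − 46x³ − 51x² + 28x + 25) ÷ lead(D) = −6x⁵ ÷ −x² = 6x³. Subtract (6x³)·D = −6x⁵ − 42x⁴ − 18x³. Remainder: −3x⁴ − 28x³ − 51x² + 28x + 25.
Step 3: lead(−3x⁴ − 28x³ − 51x² + 28x + 25) ÷ lead(D) = −3x⁴ ÷ −x² = 3x². Subtract (3x²)·D = −3x⁴ − 21x³ − 9x². Remainder: −7x³ − 42x² + 28x + 25.
Step 4: lead(−7x³ − 42x² + 28x + 25) ÷ lead(D) = −7x³ ÷ −x² = 7x. Subtract (7x)·D = −7x³ − 49x² − 21x. Remainder: 7x² + 49x + 25.
Step 5: lead(7x² + 49x + 25) ÷ lead(D) = 7x² ÷ −x² = −7. Subtract (−7)·D = 7x² + 49x + 21. Remainder: 4.

R = [4], so D(x) is not a factor of P(x). no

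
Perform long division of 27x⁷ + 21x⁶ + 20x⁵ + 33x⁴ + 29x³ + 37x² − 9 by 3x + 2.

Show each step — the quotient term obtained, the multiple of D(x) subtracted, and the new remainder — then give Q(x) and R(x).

Q(x) = 9x⁶ + x⁵ + 6x⁴ + 7x³ + 5x² + 9x − 6; R(x) = 3

Step 1: lead(27x⁷ + 21x⁶ + 20x⁵ + 33x⁴ + 29x³ + 37x² − 9) ÷ lead(D) = 27x⁷ ÷ 3x = 9x⁶. Subtract (9x⁶)·D = 27x⁷ + 18x⁶. Remainder: 3x⁶ + 20x⁵ + 33x⁴ + 29x³ + 37x² − 9.
Step 2: lead(3x⁶ + 20x⁵ + 33x⁴ + 29x³ + 37x² − 9) ÷ lead(D) = 3x⁶ ÷ 3x = x⁵. Subtract (x⁵)·D = 3x⁶ + 2x⁵. Remainder: 18x⁵ + 33x⁴ + 29x³ + 37x² − 9.
Step 3: lead(18x⁵ + 33x⁴ + 29x³ + 37x² − 9) ÷ lead(D) = 18x⁵ ÷ 3x = 6x⁴. Subtract (6x⁴)·D = 18x⁵ + 12x⁴. Remainder: 21x⁴ + 29x³ + 37x² − 9.
Step 4: lead(21x⁴ + 29x³ + 37x² − 9) ÷ lead(D) = 21x⁴ ÷ 3x = 7x³. Subtract (7x³)·D = 21x⁴ + 14x³. Remainder: 15x³ + 37x² − 9.
Step 5: lead(15x³ + 37x² − 9) ÷ lead(D) = 15x³ ÷ 3x = 5x². Subtract (5x²)·D = 15x³ + 10x². Remainder: 27x² − 9.
Step 6: lead(27x² − 9) ÷ lead(D) = 27x² ÷ 3x = 9x. Subtract (9x)·D = 27x² + 18x. Remainder: −18x − 9.
Step 7: lead(−18x − 9) ÷ lead(D) = −18x ÷ 3x = −6. Subtract (−6)·D = −18x − 12. Remainder: 3.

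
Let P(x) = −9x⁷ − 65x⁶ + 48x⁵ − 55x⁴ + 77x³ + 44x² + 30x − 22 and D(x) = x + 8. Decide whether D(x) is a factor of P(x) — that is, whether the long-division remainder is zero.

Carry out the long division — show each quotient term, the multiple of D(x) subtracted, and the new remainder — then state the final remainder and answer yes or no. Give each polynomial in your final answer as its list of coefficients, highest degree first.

R = [-6], so D(x) is not a factor of P(x). no

Step 1: lead(−9x⁷ − 65x⁶ + 48x⁵ − 55x⁴ + 77x³ + 44x² + 30x − 22) ÷ lead(D) = −9x⁷ ÷ x = −9x⁶. Subtract (−9x⁶)·D = −9x⁷ − 72x⁶. Remainder: 7x⁶ + 48x⁵ − 55x⁴ + 77x³ + 44x² + 30x − 22.
Step 2: lead(7x⁶ + 48x⁵ − 55x⁴ + 77x³ + 44x² + 30x − 22) ÷ lead(D) = 7x⁶ ÷ x = 7x⁵. Subtract (7x⁵)·D = 7x⁶ + 56x⁵. Remainder: −8x⁵ − 55x⁴ + 77x³ + 44x² + 30x − 22.
Step 3: lead(−8x⁵ − 55x⁴ + 77x³ + 44x² + 30x − 22) ÷ lead(D) = −8x⁵ ÷ x = −8x⁴. Subtract (−8x⁴)·D = −8x⁵ − 64x⁴. Remainder: 9x⁴ + 77x³ + 44x² + 30x − 22.
Step 4: lead(9x⁴ + 77x³ + 44x² + 30x − 22) ÷ lead(D) = 9x⁴ ÷ x = 9x³. Subtract (9x³)·D = 9x⁴ + 72x³. Remainder: 5x³ + 44x² + 30x − 22.
Step 5: lead(5x³ + 44x² + 30x − 22) ÷ lead(D) = 5x³ ÷ x = 5x². Subtract (5x²)·D = 5x³ + 40x². Remainder: 4x² + 30x − 22.
Step 6: lead(4x² + 30x − 22) ÷ lead(D) = 4x² ÷ x = 4x. Subtract (4x)·D = 4x² + 32x. Remainder: −2x − 22.
Step 7: lead(−2x − 22) ÷ lead(D) = −2x ÷ x = −2. Subtract (−2)·D = −2x − 16. Remainder: −6.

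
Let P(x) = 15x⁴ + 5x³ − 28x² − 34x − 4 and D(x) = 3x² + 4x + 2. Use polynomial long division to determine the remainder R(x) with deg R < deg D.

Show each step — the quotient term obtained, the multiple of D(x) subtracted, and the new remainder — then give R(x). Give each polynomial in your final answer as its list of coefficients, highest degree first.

Step 1: lead(15x⁴ + 5x³ − 28x² − 34x − 4) ÷ lead(D) = 15x⁴ ÷ 3x² = 5x². Subtract (5x²)·D = 15x⁴ + 20x³ + 10x². Remainder: −15x³ − 38x² − 34x − 4.
Step 2: lead(−15x³ − 38x² − 34x − 4) ÷ lead(D) = −15x³ ÷ 3x² = −5x. Subtract (−5x)·D = −15x³ − 20x² − 10x. Remainder: −18x² − 24x − 4.
Step 3: lead(−18x² − 24x − 4) ÷ lead(D) = −18x² ÷ 3x² = −6. Subtract (−6)·D = −18x² − 24x − 12. Remainder: 8.

R = [8]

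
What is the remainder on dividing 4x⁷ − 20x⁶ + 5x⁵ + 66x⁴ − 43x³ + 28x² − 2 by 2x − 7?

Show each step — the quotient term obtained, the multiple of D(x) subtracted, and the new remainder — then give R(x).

Step 1: lead(4x⁷ − 20x⁶ + 5x⁵ + 66x⁴ − 43x³ + 28x² − 2) ÷ lead(D) = 4x⁷ ÷ 2x = 2x⁶. Subtract (2x⁶)·D = 4x⁷ − 14x⁶. Remainder: −6x⁶ + 5x⁵ + 66x⁴ − 43x³ + 28x² − 2.
Step 2: lead(−6x⁶ + 5x⁵ + 66x⁴ − 43x³ + 28x² − 2) ÷ lead(D) = −6x⁶ ÷ 2x = −3x⁵. Subtract (−3x⁵)·D = −6x⁶ + 21x⁵. Remainder: −16x⁵ + 66x⁴ − 43x³ + 28x² − 2.
Step 3: lead(−16x⁵ + 66x⁴ − 43x³ + 28x² − 2) ÷ lead(D) = −16x⁵ ÷ 2x = −8x⁴. Subtract (−8x⁴)·D = −16x⁵ + 56x⁴. Remainder: 10x⁴ − 43x³ + 28x² − 2.
Step 4: lead(10x⁴ − 43x³ + 28x² − 2) ÷ lead(D) = 10x⁴ ÷ 2x = 5x³. Subtract (5x³)·D = 10x⁴ − 35x³. Remainder: −8x³ + 28x² − 2.
Step 5: lead(−8x³ + 28x² − 2) ÷ lead(D) = −8x³ ÷ 2x = −4x². Subtract (−4x²)·D = −8x³ + 28x². Remainder: −2.

R(x) = −2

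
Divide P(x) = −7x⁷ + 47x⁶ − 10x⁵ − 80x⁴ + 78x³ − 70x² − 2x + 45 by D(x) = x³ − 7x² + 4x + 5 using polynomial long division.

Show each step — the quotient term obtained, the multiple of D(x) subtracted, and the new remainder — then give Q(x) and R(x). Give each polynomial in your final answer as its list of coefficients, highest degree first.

Step 1: lead(−7x⁷ + 47x⁶ − 10x⁵ − 80x⁴ + 78x³ − 70x² − 2x + 45) ÷ lead(D) = −7x⁷ ÷ x³ = −7x⁴. Subtract (−7x⁴)·D = −7x⁷ + 49x⁶ − 28x⁵ − 35x⁴. Remainder: −2x⁶ + 18x⁵ − 45x⁴ + 78x³ − 70x² − 2x + 45.
Step 2: lead(−2x⁶ + 18x⁵ − 45x⁴ + 78x³ − 70x² − 2x + 45) ÷ lead(D) = −2x⁶ ÷ x³ = −2x³. Subtract (−2x³)·D = −2x⁶ + 14x⁵ − 8x⁴ − 10x³. Remainder: 4x⁵ − 37x⁴ + 88x³ − 70x² − 2x + 45.
Step 3: lead(4x⁵ − 37x⁴ + 88x³ − 70x² − 2x + 45) ÷ lead(D) = 4x⁵ ÷ x³ = 4x². Subtract (4x²)·D = 4x⁵ − 28x⁴ + 16x³ + 20x². Remainder: −9x⁴ + 72x³ − 90x² − 2x + 45.
Step 4: lead(−9x⁴ + 72x³ − 90x² − 2x + 45) ÷ lead(D) = −9x⁴ ÷ x³ = −9x. Subtract (−9x)·D = −9x⁴ + 63x³ − 36x² − 45x. Remainder: 9x³ − 54x² + 43x + 45.
Step 5: lead(9x³ − 54x² + 43x + 45) ÷ lead(D) = 9x³ ÷ x³ = 9. Subtract (9)·D = 9x³ − 63x² + 36x + 45. Remainder: 9x² + 7x.

Q = [-7, -2, 4, -9, 9]; R = [9, 7, 0]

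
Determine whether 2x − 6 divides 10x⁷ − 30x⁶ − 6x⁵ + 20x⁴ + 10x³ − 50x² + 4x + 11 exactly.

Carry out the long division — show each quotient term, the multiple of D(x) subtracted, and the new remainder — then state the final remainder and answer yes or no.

R(x) = 5, so D(x) is not a factor of P(x). no

Step 1: lead(10x⁷ − 30x⁶ − 6x⁵ + 20x⁴ + 10x³ − 50x² + 4x + 11) ÷ lead(D) = 10x⁷ ÷ 2x = 5x⁶. Subtract (5x⁶)·D = 10x⁷ − 30x⁶. Remainder: −6x⁵ + 20x⁴ + 10x³ − 50x² + 4x + 11.
Step 2: lead(−6x⁵ + 20x⁴ + 10x³ − 50x² + 4x + 11) ÷ lead(D) = −6x⁵ ÷ 2x = −3x⁴. Subtract (−3x⁴)·D = −6x⁵ + 18x⁴. Remainder: 2x⁴ + 10x³ − 50x² + 4x + 11.
Step 3: lead(2x⁴ + 10x³ − 50x² + 4x + 11) ÷ lead(D) = 2x⁴ ÷ 2x = x³. Subtract (x³)·D = 2x⁴ − 6x³. Remainder: 16x³ − 50x² + 4x + 11.
Step 4: lead(16x³ − 50x² + 4x + 11) ÷ lead(D) = 16x³ ÷ 2x = 8x². Subtract (8x²)·D = 16x³ − 48x². Remainder: −2x² + 4x + 11.
Step 5: lead(−2x² + 4x + 11) ÷ lead(D) = −2x² ÷ 2x = −x. Subtract (−x)·D = −2x² + 6x. Remainder: −2x + 11.
Step 6: lead(−2x + 11) ÷ lead(D) = −2x ÷ 2x = −1. Subtract (−1)·D = −2x + 6. Remainder: 5.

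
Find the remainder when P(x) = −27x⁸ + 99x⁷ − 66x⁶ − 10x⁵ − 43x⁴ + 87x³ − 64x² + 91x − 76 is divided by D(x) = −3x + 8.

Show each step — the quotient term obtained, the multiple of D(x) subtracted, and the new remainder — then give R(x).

Step 1: lead(−27x⁸ + 99x⁷ − 66x⁶ − 10x⁵ − 43x⁴ + 87x³ − 64x² + 91x − 76) ÷ lead(D) = −27x⁸ ÷ −3x = 9x⁷. Subtract (9x⁷)·D = −27x⁸ + 72x⁷. Remainder: 27x⁷ − 66x⁶ − 10x⁵ − 43x⁴ + 87x³ − 64x² + 91x − 76.
Step 2: lead(27x⁷ − 66x⁶ − 10x⁵ − 43x⁴ + 87x³ − 64x² + 91x − 76) ÷ lead(D) = 27x⁷ ÷ −3x = −9x⁶. Subtract (−9x⁶)·D = 27x⁷ − 72x⁶. Remainder: 6x⁶ − 10x⁵ − 43x⁴ + 87x³ − 64x² + 91x − 76.
Step 3: lead(6x⁶ − 10x⁵ − 43x⁴ + 87x³ − 64x² + 91x − 76) ÷ lead(D) = 6x⁶ ÷ −3x = −2x⁵. Subtract (−2x⁵)·D = 6x⁶ − 16x⁵. Remainder: 6x⁵ − 43x⁴ + 87x³ − 64x² + 91x − 76.
Step 4: lead(6x⁵ − 43x⁴ + 87x³ − 64x² + 91x − 76) ÷ lead(D) = 6x⁵ ÷ −3x = −2x⁴. Subtract (−2x⁴)·D = 6x⁵ − 16x⁴. Remainder: −27x⁴ + 87x³ − 64x² + 91x − 76.
Step 5: lead(−27x⁴ + 87x³ − 64x² + 91x − 76) ÷ lead(D) = −27x⁴ ÷ −3x = 9x³. Subtract (9x³)·D = −27x⁴ + 72x³. Remainder: 15x³ − 64x² + 91x − 76.
Step 6: lead(15x³ − 64x² + 91x − 76) ÷ lead(D) = 15x³ ÷ −3x = −5x². Subtract (−5x²)·D = 15x³ − 40x². Remainder: −24x² + 91x − 76.
Step 7: lead(−24x² + 91x − 76) ÷ lead(D) = −24x² ÷ −3x = 8x. Subtract (8x)·D = −24x² + 64x. Remainder: 27x − 76.
Step 8: lead(27x − 76) ÷ lead(D) = 27x ÷ −3x = −9. Subtract (−9)·D = 27x − 72. Remainder: −4.

R(x) = −4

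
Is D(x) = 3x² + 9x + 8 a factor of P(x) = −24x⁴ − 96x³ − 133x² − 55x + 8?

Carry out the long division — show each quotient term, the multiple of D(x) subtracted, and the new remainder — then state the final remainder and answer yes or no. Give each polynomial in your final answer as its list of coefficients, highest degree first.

Step 1: lead(−24x⁴ − 96x³ − 133x² − 55x + 8) ÷ lead(D) = −24x⁴ ÷ 3x² = −8x². Subtract (−8x²)·D = −24x⁴ − 72x³ − 64x². Remainder: −24x³ − 69x² − 55x + 8.
Step 2: lead(−24x³ − 69x² − 55x + 8) ÷ lead(D) = −24x³ ÷ 3x² = −8x. Subtract (−8x)·D = −24x³ − 72x² − 64x. Remainder: 3x² + 9x + 8.
Step 3: lead(3x² + 9x + 8) ÷ lead(D) = 3x² ÷ 3x² = 1. Subtract (1)·D = 3x² + 9x + 8. Remainder: 0.

R = [0], so D(x) is a factor of P(x). yes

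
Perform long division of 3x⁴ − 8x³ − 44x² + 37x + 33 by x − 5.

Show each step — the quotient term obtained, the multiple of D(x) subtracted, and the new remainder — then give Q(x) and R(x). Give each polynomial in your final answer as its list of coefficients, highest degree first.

Step 1: lead(3x⁴ − 8x³ − 44x² + 37x + 33) ÷ lead(D) = 3x⁴ ÷ x = 3x³. Subtract (3x³)·D = 3x⁴ − 15x³. Remainder: 7x³ − 44x² + 37x + 33.
Step 2: lead(7x³ − 44x² + 37x + 33) ÷ lead(D) = 7x³ ÷ x = 7x². Subtract (7x²)·D = 7x³ − 35x². Remainder: −9x² + 37x + 33.
Step 3: lead(−9x² + 37x + 33) ÷ lead(D) = −9x² ÷ x = −9x. Subtract (−9x)·D = −9x² + 45x. Remainder: −8x + 33.
Step 4: lead(−8x + 33) ÷ lead(D) = −8x ÷ x = −8. Subtract (−8)·D = −8x + 40. Remainder: −7.

Q = [3, 7, -9, -8]; R = [-7]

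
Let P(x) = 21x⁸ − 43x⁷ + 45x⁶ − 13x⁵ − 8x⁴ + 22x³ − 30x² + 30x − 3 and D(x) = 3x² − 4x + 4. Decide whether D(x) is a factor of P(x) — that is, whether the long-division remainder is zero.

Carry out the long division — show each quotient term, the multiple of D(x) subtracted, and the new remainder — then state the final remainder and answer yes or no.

Step 1: lead(21x⁸ − 43x⁷ + 45x⁶ − 13x⁵ − 8x⁴ + 22x³ − 30x² + 30x − 3) ÷ lead(D) = 21x⁸ ÷ 3x² = 7x⁶. Subtract (7x⁶)·D = 21x⁸ − 28x⁷ + 28x⁶. Remainder: −15x⁷ + 17x⁶ − 13x⁵ − 8x⁴ + 22x³ − 30x² + 30x − 3.
Step 2: lead(−15x⁷ + 17x⁶ − 13x⁵ − 8x⁴ + 22x³ − 30x² + 30x − 3) ÷ lead(D) = −15x⁷ ÷ 3x² = −5x⁵. Subtract (−5x⁵)·D = −15x⁷ + 20x⁶ − 20x⁵. Remainder: −3x⁶ + 7x⁵ − 8x⁴ + 22x³ − 30x² + 30x − 3.
Step 3: lead(−3x⁶ + 7x⁵ − 8x⁴ + 22x³ − 30x² + 30x − 3) ÷ lead(D) = −3x⁶ ÷ 3x² = −x⁴. Subtract (−x⁴)·D = −3x⁶ + 4x⁵ − 4x⁴. Remainder: 3x⁵ − 4x⁴ + 22x³ − 30x² + 30x − 3.
Step 4: lead(3x⁵ − 4x⁴ + 22x³ − 30x² + 30x − 3) ÷ lead(D) = 3x⁵ ÷ 3x² = x³. Subtract (x³)·D = 3x⁵ − 4x⁴ + 4x³. Remainder: 18x³ − 30x² + 30x − 3.
Step 5: lead(18x³ − 30x² + 30x − 3) ÷ lead(D) = 18x³ ÷ 3x² = 6x. Subtract (6x)·D = 18x³ − 24x² + 24x. Remainder: −6x² + 6x − 3.
Step 6: lead(−6x² + 6x − 3) ÷ lead(D) = −6x² ÷ 3x² = −2. Subtract (−2)·D = −6x² + 8x − 8. Remainder: −2x + 5.

R(x) = −2x + 5, so D(x) is not a factor of P(x). no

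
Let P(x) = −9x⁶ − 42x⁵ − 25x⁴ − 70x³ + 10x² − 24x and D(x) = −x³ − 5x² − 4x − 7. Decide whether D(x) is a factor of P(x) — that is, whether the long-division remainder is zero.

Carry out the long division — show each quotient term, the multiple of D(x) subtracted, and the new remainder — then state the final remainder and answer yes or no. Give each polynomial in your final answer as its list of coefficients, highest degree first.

Step 1: lead(−9x⁶ − 42x⁵ − 25x⁴ − 70x³ + 10x² − 24x) ÷ lead(D) = −9x⁶ ÷ −x³ = 9x³. Subtract (9x³)·D = −9x⁶ − 45x⁵ − 36x⁴ − 63x³. Remainder: 3x⁵ + 11x⁴ − 7x³ + 10x² − 24x.
Step 2: lead(3x⁵ + 11x⁴ − 7x³ + 10x² − 24x) ÷ lead(D) = 3x⁵ ÷ −x³ = −3x². Subtract (−3x²)·D = 3x⁵ + 15x⁴ + 12x³ + 21x². Remainder: −4x⁴ − 19x³ − 11x² − 24x.
Step 3: lead(−4x⁴ − 19x³ − 11x² − 24x) ÷ lead(D) = −4x⁴ ÷ −x³ = 4x. Subtract (4x)·D = −4x⁴ − 20x³ − 16x² − 28x. Remainder: x³ + 5x² + 4x.
Step 4: lead(x³ + 5x² + 4x) ÷ lead(D) = x³ ÷ −x³ = −1. Subtract (−1)·D = x³ + 5x² + 4x + 7. Remainder: −7.

R = [-7], so D(x) is not a factor of P(x). no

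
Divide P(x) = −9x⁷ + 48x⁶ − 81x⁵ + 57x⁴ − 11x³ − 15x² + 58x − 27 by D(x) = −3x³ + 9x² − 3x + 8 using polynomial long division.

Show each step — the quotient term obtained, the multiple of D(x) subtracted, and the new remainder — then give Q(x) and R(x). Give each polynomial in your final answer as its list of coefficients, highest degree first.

Step 1: lead(−9x⁷ + 48x⁶ − 81x⁵ + 57x⁴ − 11x³ − 15x² + 58x − 27) ÷ lead(D) = −9x⁷ ÷ −3x³ = 3x⁴. Subtract (3x⁴)·D = −9x⁷ + 27x⁶ − 9x⁵ + 24x⁴. Remainder: 21x⁶ − 72x⁵ + 33x⁴ − 11x³ − 15x² + 58x − 27.
Step 2: lead(21x⁶ − 72x⁵ + 33x⁴ − 11x³ − 15x² + 58x − 27) ÷ lead(D) = 21x⁶ ÷ −3x³ = −7x³. Subtract (−7x³)·D = 21x⁶ − 63x⁵ + 21x⁴ − 56x³. Remainder: −9x⁵ + 12x⁴ + 45x³ − 15x² + 58x − 27.
Step 3: lead(−9x⁵ + 12x⁴ + 45x³ − 15x² + 58x − 27) ÷ lead(D) = −9x⁵ ÷ −3x³ = 3x². Subtract (3x²)·D = −9x⁵ + 27x⁴ − 9x³ + 24x². Remainder: −15x⁴ + 54x³ − 39x² + 58x − 27.
Step 4: lead(−15x⁴ + 54x³ − 39x² + 58x − 27) ÷ lead(D) = −15x⁴ ÷ −3x³ = 5x. Subtract (5x)·D = −15x⁴ + 45x³ − 15x² + 40x. Remainder: 9x³ − 24x² + 18x − 27.
Step 5: lead(9x³ − 24x² + 18x − 27) ÷ lead(D) = 9x³ ÷ −3x³ = −3. Subtract (−3)·D = 9x³ − 27x² + 9x − 24. Remainder: 3x² + 9x − 3.

Q = [3, -7, 3, 5, -3]; R = [3, 9, -3]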